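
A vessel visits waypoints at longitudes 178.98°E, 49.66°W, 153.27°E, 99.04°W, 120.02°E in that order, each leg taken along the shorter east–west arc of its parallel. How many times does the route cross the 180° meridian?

Leg 1: +178.98° → -49.66°, shortest Δλ = 131.36° (east) — crosses 180°.
Leg 2: -49.66° → +153.27°, shortest Δλ = -157.07° (west) — crosses 180°.
Leg 3: +153.27° → -99.04°, shortest Δλ = 107.69° (east) — crosses 180°.
Leg 4: -99.04° → +120.02°, shortest Δλ = -140.94° (west) — crosses 180°.
Total crossings: 4.

4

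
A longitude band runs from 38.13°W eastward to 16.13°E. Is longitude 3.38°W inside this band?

Yes

Band width going east from -38.13° to +16.13°: ((16.13 − -38.13) mod 360) = 54.26°.
Offset of -3.38° east of the west edge: ((-3.38 − -38.13) mod 360) = 34.75°.
34.75° ≤ 54.26° ⇒ inside.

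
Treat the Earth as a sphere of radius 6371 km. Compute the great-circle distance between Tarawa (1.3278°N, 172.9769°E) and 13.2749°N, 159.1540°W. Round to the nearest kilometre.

3343 km

Δλ = -159.1540 − 172.9769 = -332.1309°; wrapped into (−180°, 180°]: 27.8691°.
Δφ = 13.2749 − 1.3278 = 11.9471°.
a = sin²(Δφ/2) + cos φ₁ · cos φ₂ · sin²(Δλ/2) = 0.067257.
c = 2·atan2(√a, √(1−a)) = 0.52468 rad → d = 6371·c ≈ 3342.71 km.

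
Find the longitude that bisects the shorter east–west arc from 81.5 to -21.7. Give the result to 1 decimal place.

+29.9°

Signed shortest Δλ from +81.5° to -21.7° is -103.2°.
Midpoint longitude = +81.5° + (-103.2°)/2 = +81.5° − 51.6° = +29.9°.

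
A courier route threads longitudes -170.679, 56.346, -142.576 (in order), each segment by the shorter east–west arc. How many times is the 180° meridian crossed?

Leg 1: -170.679° → +56.346°, shortest Δλ = -132.975° (west) — crosses 180°.
Leg 2: +56.346° → -142.576°, shortest Δλ = 161.078° (east) — crosses 180°.
Total crossings: 2.

2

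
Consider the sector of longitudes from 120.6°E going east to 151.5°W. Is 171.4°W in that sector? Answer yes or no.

Yes

Band width going east from +120.6° to -151.5°: ((-151.5 − 120.6) mod 360) = 87.9°.
Offset of -171.4° east of the west edge: ((-171.4 − 120.6) mod 360) = 68.0°.
68.0° ≤ 87.9° ⇒ inside.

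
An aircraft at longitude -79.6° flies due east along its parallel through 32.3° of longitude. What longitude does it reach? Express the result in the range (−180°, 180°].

Start at -79.6°; shift +32.3° → -47.3°.
-47.3° already lies in (−180°, 180°].

-47.3°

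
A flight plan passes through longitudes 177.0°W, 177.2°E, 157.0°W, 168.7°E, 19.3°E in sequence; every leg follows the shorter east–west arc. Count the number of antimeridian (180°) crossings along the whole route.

3

Leg 1: -177.0° → +177.2°, shortest Δλ = -5.8° (west) — crosses 180°.
Leg 2: +177.2° → -157.0°, shortest Δλ = 25.8° (east) — crosses 180°.
Leg 3: -157.0° → +168.7°, shortest Δλ = -34.3° (west) — crosses 180°.
Leg 4: +168.7° → +19.3°, shortest Δλ = -149.4° (west) — does not cross 180°.
Total crossings: 3.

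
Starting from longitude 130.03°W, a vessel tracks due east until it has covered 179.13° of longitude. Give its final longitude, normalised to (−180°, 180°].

49.10°E

Start at -130.03°; shift +179.13° → +49.10°.
+49.10° already lies in (−180°, 180°].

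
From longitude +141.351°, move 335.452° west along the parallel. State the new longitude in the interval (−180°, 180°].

+165.899°

Start at +141.351°; shift −335.452° → -194.101°.
-194.101° lies outside (−180°, 180°]; add 360° → +165.899°.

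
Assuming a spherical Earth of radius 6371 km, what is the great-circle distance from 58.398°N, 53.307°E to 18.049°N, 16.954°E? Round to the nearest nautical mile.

Δλ = 16.954 − 53.307 = -36.353°.
Δφ = 18.049 − 58.398 = -40.349°.
a = sin²(Δφ/2) + cos φ₁ · cos φ₂ · sin²(Δλ/2) = 0.167425.
c = 2·atan2(√a, √(1−a)) = 0.84310 rad → d = 6371·c ≈ 5371.40 km ≈ 2900.33 nmi.

2900 nmi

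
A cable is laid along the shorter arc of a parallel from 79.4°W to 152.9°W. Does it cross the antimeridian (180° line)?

Signed shortest Δλ = ((-152.9 − -79.4 + 180) mod 360) − 180 = -73.5°.
Going west by 73.5° from -79.4° reaches -152.9° without touching 180°.

No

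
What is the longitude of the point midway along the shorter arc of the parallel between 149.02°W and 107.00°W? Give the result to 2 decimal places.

Signed shortest Δλ from -149.02° to -107.00° is +42.02°.
Midpoint longitude = -149.02° + (+42.02°)/2 = -149.02° + 21.01° = -128.01°.

128.01°W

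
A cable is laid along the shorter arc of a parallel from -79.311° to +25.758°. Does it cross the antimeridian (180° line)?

No

Signed shortest Δλ = ((25.758 − -79.311 + 180) mod 360) − 180 = 105.069°.
Going east by 105.069° from -79.311° reaches +25.758° without touching 180°.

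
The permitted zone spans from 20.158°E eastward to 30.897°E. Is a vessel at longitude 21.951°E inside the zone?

Yes

Band width going east from +20.158° to +30.897°: ((30.897 − 20.158) mod 360) = 10.739°.
Offset of +21.951° east of the west edge: ((21.951 − 20.158) mod 360) = 1.793°.
1.793° ≤ 10.739° ⇒ inside.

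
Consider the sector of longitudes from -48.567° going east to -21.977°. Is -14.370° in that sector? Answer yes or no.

Band width going east from -48.567° to -21.977°: ((-21.977 − -48.567) mod 360) = 26.590°.
Offset of -14.370° east of the west edge: ((-14.370 − -48.567) mod 360) = 34.197°.
34.197° > 26.590° ⇒ outside.

No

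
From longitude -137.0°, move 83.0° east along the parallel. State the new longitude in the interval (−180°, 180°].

-54.0°

Start at -137.0°; shift +83.0° → -54.0°.
-54.0° already lies in (−180°, 180°].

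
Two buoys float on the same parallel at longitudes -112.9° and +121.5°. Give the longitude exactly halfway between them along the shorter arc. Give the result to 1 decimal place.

Signed shortest Δλ from -112.9° to +121.5° is -125.6°.
Midpoint longitude = -112.9° + (-125.6°)/2 = -112.9° − 62.8° = -175.7°.
(The naïve average (-112.9 + +121.5)/2 = 4.3° is on the wrong side of the globe.)

-175.7°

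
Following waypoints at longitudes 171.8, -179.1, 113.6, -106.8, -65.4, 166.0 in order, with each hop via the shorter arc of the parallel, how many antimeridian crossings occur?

Leg 1: +171.8° → -179.1°, shortest Δλ = 9.1° (east) — crosses 180°.
Leg 2: -179.1° → +113.6°, shortest Δλ = -67.3° (west) — crosses 180°.
Leg 3: +113.6° → -106.8°, shortest Δλ = 139.6° (east) — crosses 180°.
Leg 4: -106.8° → -65.4°, shortest Δλ = 41.4° (east) — does not cross 180°.
Leg 5: -65.4° → +166.0°, shortest Δλ = -128.6° (west) — crosses 180°.
Total crossings: 4.

4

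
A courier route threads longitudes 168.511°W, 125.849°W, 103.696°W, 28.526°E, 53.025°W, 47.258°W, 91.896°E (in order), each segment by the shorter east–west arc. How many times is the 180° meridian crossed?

Leg 1: -168.511° → -125.849°, shortest Δλ = 42.662° (east) — does not cross 180°.
Leg 2: -125.849° → -103.696°, shortest Δλ = 22.153° (east) — does not cross 180°.
Leg 3: -103.696° → +28.526°, shortest Δλ = 132.222° (east) — does not cross 180°.
Leg 4: +28.526° → -53.025°, shortest Δλ = -81.551° (west) — does not cross 180°.
Leg 5: -53.025° → -47.258°, shortest Δλ = 5.767° (east) — does not cross 180°.
Leg 6: -47.258° → +91.896°, shortest Δλ = 139.154° (east) — does not cross 180°.
Total crossings: 0.

0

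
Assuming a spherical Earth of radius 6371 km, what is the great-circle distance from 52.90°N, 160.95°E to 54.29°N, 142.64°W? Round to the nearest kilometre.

Δλ = -142.64 − 160.95 = -303.59°; wrapped into (−180°, 180°]: 56.41°.
Δφ = 54.29 − 52.90 = 1.39°.
a = sin²(Δφ/2) + cos φ₁ · cos φ₂ · sin²(Δλ/2) = 0.078794.
c = 2·atan2(√a, √(1−a)) = 0.56905 rad → d = 6371·c ≈ 3625.44 km.

3625 km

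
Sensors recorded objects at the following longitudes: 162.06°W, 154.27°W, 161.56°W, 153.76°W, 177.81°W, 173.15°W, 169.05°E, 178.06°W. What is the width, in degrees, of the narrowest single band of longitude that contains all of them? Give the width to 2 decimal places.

Sort the longitudes: -178.06°, -177.81°, -173.15°, -162.06°, -161.56°, -154.27°, -153.76°, +169.05°.
Eastward gaps between consecutive values (wrapping around): 0.25°, 4.66°, 11.09°, 0.50°, 7.29°, 0.51°, 322.81°, 12.89°.
Largest gap = 322.81° ⇒ minimal covering band is its complement: 360° − 322.81° = 37.19°.
Band runs from +169.05° eastward to -153.76°, crossing the antimeridian.

37.19°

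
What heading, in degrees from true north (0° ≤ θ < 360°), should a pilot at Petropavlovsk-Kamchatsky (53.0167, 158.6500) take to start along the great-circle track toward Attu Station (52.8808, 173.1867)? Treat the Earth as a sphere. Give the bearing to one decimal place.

Δλ = 173.1867 − 158.6500 = 14.5367°.
θ = atan2( sin Δλ · cos φ₂ , cos φ₁ · sin φ₂ − sin φ₁ · cos φ₂ · cos Δλ )
  = atan2(0.15147, 0.01306) = 85.072° → normalised to [0°, 360°): 85.072°.

85.1°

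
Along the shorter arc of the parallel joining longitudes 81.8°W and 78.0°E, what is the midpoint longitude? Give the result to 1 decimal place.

Signed shortest Δλ from -81.8° to +78.0° is +159.8°.
Midpoint longitude = -81.8° + (+159.8°)/2 = -81.8° + 79.9° = -1.9°.

1.9°W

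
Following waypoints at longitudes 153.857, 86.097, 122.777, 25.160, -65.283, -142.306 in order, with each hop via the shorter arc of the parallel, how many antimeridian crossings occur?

0

Leg 1: +153.857° → +86.097°, shortest Δλ = -67.76° (west) — does not cross 180°.
Leg 2: +86.097° → +122.777°, shortest Δλ = 36.68° (east) — does not cross 180°.
Leg 3: +122.777° → +25.160°, shortest Δλ = -97.617° (west) — does not cross 180°.
Leg 4: +25.160° → -65.283°, shortest Δλ = -90.443° (west) — does not cross 180°.
Leg 5: -65.283° → -142.306°, shortest Δλ = -77.023° (west) — does not cross 180°.
Total crossings: 0.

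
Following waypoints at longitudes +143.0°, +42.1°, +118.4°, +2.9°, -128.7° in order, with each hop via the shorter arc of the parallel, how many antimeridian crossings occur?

0

Leg 1: +143.0° → +42.1°, shortest Δλ = -100.9° (west) — does not cross 180°.
Leg 2: +42.1° → +118.4°, shortest Δλ = 76.3° (east) — does not cross 180°.
Leg 3: +118.4° → +2.9°, shortest Δλ = -115.5° (west) — does not cross 180°.
Leg 4: +2.9° → -128.7°, shortest Δλ = -131.6° (west) — does not cross 180°.
Total crossings: 0.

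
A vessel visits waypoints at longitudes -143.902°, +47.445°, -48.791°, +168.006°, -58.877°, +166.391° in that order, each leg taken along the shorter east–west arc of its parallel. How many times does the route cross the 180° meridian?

Leg 1: -143.902° → +47.445°, shortest Δλ = -168.653° (west) — crosses 180°.
Leg 2: +47.445° → -48.791°, shortest Δλ = -96.236° (west) — does not cross 180°.
Leg 3: -48.791° → +168.006°, shortest Δλ = -143.203° (west) — crosses 180°.
Leg 4: +168.006° → -58.877°, shortest Δλ = 133.117° (east) — crosses 180°.
Leg 5: -58.877° → +166.391°, shortest Δλ = -134.732° (west) — crosses 180°.
Total crossings: 4.

4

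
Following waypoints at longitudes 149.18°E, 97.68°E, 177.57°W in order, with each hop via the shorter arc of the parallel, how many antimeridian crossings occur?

Leg 1: +149.18° → +97.68°, shortest Δλ = -51.5° (west) — does not cross 180°.
Leg 2: +97.68° → -177.57°, shortest Δλ = 84.75° (east) — crosses 180°.
Total crossings: 1.

1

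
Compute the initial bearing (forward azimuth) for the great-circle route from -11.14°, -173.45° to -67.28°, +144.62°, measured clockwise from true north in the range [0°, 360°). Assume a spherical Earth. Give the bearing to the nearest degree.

Δλ = 144.62 − -173.45 = 318.07°; wrapped into (−180°, 180°]: -41.93°.
θ = atan2( sin Δλ · cos φ₂ , cos φ₁ · sin φ₂ − sin φ₁ · cos φ₂ · cos Δλ )
  = atan2(-0.25809, -0.84951) = -163.101° → normalised to [0°, 360°): 196.899°.

197°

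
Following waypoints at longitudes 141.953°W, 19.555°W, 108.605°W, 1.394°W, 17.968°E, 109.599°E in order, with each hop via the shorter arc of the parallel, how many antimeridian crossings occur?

0

Leg 1: -141.953° → -19.555°, shortest Δλ = 122.398° (east) — does not cross 180°.
Leg 2: -19.555° → -108.605°, shortest Δλ = -89.05° (west) — does not cross 180°.
Leg 3: -108.605° → -1.394°, shortest Δλ = 107.211° (east) — does not cross 180°.
Leg 4: -1.394° → +17.968°, shortest Δλ = 19.362° (east) — does not cross 180°.
Leg 5: +17.968° → +109.599°, shortest Δλ = 91.631° (east) — does not cross 180°.
Total crossings: 0.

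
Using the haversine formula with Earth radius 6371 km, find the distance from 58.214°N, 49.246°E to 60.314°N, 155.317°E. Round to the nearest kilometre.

Δλ = 155.317 − 49.246 = 106.071°.
Δφ = 60.314 − 58.214 = 2.100°.
a = sin²(Δφ/2) + cos φ₁ · cos φ₂ · sin²(Δλ/2) = 0.166879.
c = 2·atan2(√a, √(1−a)) = 0.84164 rad → d = 6371·c ≈ 5362.08 km.

5362 km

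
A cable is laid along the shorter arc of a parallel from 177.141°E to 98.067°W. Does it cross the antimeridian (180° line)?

Yes

Naïve |-98.067 − 177.141| = 275.208° > 180°, so the shorter arc goes the other way round — across 180°.
Signed shortest Δλ = ((-98.067 − 177.141 + 180) mod 360) − 180 = 84.792°.
Going east by 84.792° from +177.141° passes through 180° before reaching -98.067°.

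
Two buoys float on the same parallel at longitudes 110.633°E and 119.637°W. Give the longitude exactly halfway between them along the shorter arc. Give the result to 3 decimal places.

Signed shortest Δλ from +110.633° to -119.637° is +129.730°.
Midpoint longitude = +110.633° + (+129.730°)/2 = +110.633° + 64.865° = +175.498°.
(The naïve average (+110.633 + -119.637)/2 = -4.502° is on the wrong side of the globe.)

175.498°E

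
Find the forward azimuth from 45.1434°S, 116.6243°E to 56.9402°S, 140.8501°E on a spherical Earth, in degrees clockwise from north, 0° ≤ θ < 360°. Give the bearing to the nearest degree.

137°

Δλ = 140.8501 − 116.6243 = 24.2258°.
θ = atan2( sin Δλ · cos φ₂ , cos φ₁ · sin φ₂ − sin φ₁ · cos φ₂ · cos Δλ )
  = atan2(0.22384, -0.23850) = 136.815° → normalised to [0°, 360°): 136.815°.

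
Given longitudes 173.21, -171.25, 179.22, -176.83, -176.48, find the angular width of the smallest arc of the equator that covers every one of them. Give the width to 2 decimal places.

15.54°

Sort the longitudes: -176.83°, -176.48°, -171.25°, +173.21°, +179.22°.
Eastward gaps between consecutive values (wrapping around): 0.35°, 5.23°, 344.46°, 6.01°, 3.95°.
Largest gap = 344.46° ⇒ minimal covering band is its complement: 360° − 344.46° = 15.54°.
Band runs from +173.21° eastward to -171.25°, crossing the antimeridian.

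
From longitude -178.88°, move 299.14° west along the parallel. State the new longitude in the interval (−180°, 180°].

Start at -178.88°; shift −299.14° → -478.02°.
-478.02° lies outside (−180°, 180°]; add 360° → -118.02°.

-118.02°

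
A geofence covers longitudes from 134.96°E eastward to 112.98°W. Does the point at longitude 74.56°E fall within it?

Band width going east from +134.96° to -112.98°: ((-112.98 − 134.96) mod 360) = 112.06°.
Offset of +74.56° east of the west edge: ((74.56 − 134.96) mod 360) = 299.60°.
299.60° > 112.06° ⇒ outside.

No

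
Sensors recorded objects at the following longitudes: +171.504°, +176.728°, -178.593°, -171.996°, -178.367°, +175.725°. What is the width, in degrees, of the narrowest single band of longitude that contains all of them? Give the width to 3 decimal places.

Sort the longitudes: -178.593°, -178.367°, -171.996°, +171.504°, +175.725°, +176.728°.
Eastward gaps between consecutive values (wrapping around): 0.226°, 6.371°, 343.500°, 4.221°, 1.003°, 4.679°.
Largest gap = 343.500° ⇒ minimal covering band is its complement: 360° − 343.500° = 16.500°.
Band runs from +171.504° eastward to -171.996°, crossing the antimeridian.

16.500°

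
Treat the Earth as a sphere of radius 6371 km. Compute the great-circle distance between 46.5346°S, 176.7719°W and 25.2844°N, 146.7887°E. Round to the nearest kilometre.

Δλ = 146.7887 − -176.7719 = 323.5606°; wrapped into (−180°, 180°]: -36.4394°.
Δφ = 25.2844 − -46.5346 = 71.8190°.
a = sin²(Δφ/2) + cos φ₁ · cos φ₂ · sin²(Δλ/2) = 0.404796.
c = 2·atan2(√a, √(1−a)) = 1.37922 rad → d = 6371·c ≈ 8787.01 km.

8787 km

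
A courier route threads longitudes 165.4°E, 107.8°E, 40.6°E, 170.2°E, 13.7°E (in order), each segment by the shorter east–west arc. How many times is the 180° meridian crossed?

0

Leg 1: +165.4° → +107.8°, shortest Δλ = -57.6° (west) — does not cross 180°.
Leg 2: +107.8° → +40.6°, shortest Δλ = -67.2° (west) — does not cross 180°.
Leg 3: +40.6° → +170.2°, shortest Δλ = 129.6° (east) — does not cross 180°.
Leg 4: +170.2° → +13.7°, shortest Δλ = -156.5° (west) — does not cross 180°.
Total crossings: 0.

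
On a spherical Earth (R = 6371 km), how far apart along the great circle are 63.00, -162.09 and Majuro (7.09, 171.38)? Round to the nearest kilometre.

Δλ = 171.38 − -162.09 = 333.47°; wrapped into (−180°, 180°]: -26.53°.
Δφ = 7.09 − 63.00 = -55.91°.
a = sin²(Δφ/2) + cos φ₁ · cos φ₂ · sin²(Δλ/2) = 0.243472.
c = 2·atan2(√a, √(1−a)) = 1.03206 rad → d = 6371·c ≈ 6575.23 km.

6575 km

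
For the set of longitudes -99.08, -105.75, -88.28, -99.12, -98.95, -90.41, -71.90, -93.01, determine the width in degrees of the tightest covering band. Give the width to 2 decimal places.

Sort the longitudes: -105.75°, -99.12°, -99.08°, -98.95°, -93.01°, -90.41°, -88.28°, -71.90°.
Eastward gaps between consecutive values (wrapping around): 6.63°, 0.04°, 0.13°, 5.94°, 2.60°, 2.13°, 16.38°, 326.15°.
Largest gap = 326.15° ⇒ minimal covering band is its complement: 360° − 326.15° = 33.85°.
Band runs from -105.75° eastward to -71.90°.

33.85°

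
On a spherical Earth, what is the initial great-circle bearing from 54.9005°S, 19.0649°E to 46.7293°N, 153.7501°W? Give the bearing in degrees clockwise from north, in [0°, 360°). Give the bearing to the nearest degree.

Δλ = -153.7501 − 19.0649 = -172.8150°.
θ = atan2( sin Δλ · cos φ₂ , cos φ₁ · sin φ₂ − sin φ₁ · cos φ₂ · cos Δλ )
  = atan2(-0.08573, -0.13773) = -148.099° → normalised to [0°, 360°): 211.901°.

212°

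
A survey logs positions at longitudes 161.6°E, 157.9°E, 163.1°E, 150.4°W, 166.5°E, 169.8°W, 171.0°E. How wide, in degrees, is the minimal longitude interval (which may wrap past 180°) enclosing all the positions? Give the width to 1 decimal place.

Sort the longitudes: -169.8°, -150.4°, +157.9°, +161.6°, +163.1°, +166.5°, +171.0°.
Eastward gaps between consecutive values (wrapping around): 19.4°, 308.3°, 3.7°, 1.5°, 3.4°, 4.5°, 19.2°.
Largest gap = 308.3° ⇒ minimal covering band is its complement: 360° − 308.3° = 51.7°.
Band runs from +157.9° eastward to -150.4°, crossing the antimeridian.

51.7°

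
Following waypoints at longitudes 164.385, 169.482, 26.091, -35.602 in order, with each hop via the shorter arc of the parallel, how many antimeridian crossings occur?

0

Leg 1: +164.385° → +169.482°, shortest Δλ = 5.097° (east) — does not cross 180°.
Leg 2: +169.482° → +26.091°, shortest Δλ = -143.391° (west) — does not cross 180°.
Leg 3: +26.091° → -35.602°, shortest Δλ = -61.693° (west) — does not cross 180°.
Total crossings: 0.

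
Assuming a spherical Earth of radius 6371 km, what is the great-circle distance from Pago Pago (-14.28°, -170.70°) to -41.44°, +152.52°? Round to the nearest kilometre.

Δλ = 152.52 − -170.70 = 323.22°; wrapped into (−180°, 180°]: -36.78°.
Δφ = -41.44 − -14.28 = -27.16°.
a = sin²(Δφ/2) + cos φ₁ · cos φ₂ · sin²(Δλ/2) = 0.127439.
c = 2·atan2(√a, √(1−a)) = 0.73008 rad → d = 6371·c ≈ 4651.34 km.

4651 km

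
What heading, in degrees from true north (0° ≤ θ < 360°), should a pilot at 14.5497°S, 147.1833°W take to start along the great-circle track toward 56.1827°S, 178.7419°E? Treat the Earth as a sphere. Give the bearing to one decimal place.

204.4°

Δλ = 178.7419 − -147.1833 = 325.9252°; wrapped into (−180°, 180°]: -34.0748°.
θ = atan2( sin Δλ · cos φ₂ , cos φ₁ · sin φ₂ − sin φ₁ · cos φ₂ · cos Δλ )
  = atan2(-0.31182, -0.68836) = -155.630° → normalised to [0°, 360°): 204.370°.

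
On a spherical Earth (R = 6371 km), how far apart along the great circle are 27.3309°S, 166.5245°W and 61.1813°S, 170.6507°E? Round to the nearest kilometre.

Δλ = 170.6507 − -166.5245 = 337.1752°; wrapped into (−180°, 180°]: -22.8248°.
Δφ = -61.1813 − -27.3309 = -33.8504°.
a = sin²(Δφ/2) + cos φ₁ · cos φ₂ · sin²(Δλ/2) = 0.101519.
c = 2·atan2(√a, √(1−a)) = 0.64855 rad → d = 6371·c ≈ 4131.89 km.

4132 km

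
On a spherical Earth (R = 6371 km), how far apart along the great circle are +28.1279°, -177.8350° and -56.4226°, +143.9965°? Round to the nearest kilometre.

10067 km

Δλ = 143.9965 − -177.8350 = 321.8315°; wrapped into (−180°, 180°]: -38.1685°.
Δφ = -56.4226 − 28.1279 = -84.5505°.
a = sin²(Δφ/2) + cos φ₁ · cos φ₂ · sin²(Δλ/2) = 0.504657.
c = 2·atan2(√a, √(1−a)) = 1.58011 rad → d = 6371·c ≈ 10066.88 km.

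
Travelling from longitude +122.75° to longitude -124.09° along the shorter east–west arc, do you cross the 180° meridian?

Yes

Naïve |-124.09 − 122.75| = 246.84° > 180°, so the shorter arc goes the other way round — across 180°.
Signed shortest Δλ = ((-124.09 − 122.75 + 180) mod 360) − 180 = 113.16°.
Going east by 113.16° from +122.75° passes through 180° before reaching -124.09°.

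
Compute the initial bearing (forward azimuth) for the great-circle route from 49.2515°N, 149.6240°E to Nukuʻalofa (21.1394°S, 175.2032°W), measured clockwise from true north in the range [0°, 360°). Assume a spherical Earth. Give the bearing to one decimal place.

Δλ = -175.2032 − 149.6240 = -324.8272°; wrapped into (−180°, 180°]: 35.1728°.
θ = atan2( sin Δλ · cos φ₂ , cos φ₁ · sin φ₂ − sin φ₁ · cos φ₂ · cos Δλ )
  = atan2(0.53728, -0.81299) = 146.541° → normalised to [0°, 360°): 146.541°.

146.5°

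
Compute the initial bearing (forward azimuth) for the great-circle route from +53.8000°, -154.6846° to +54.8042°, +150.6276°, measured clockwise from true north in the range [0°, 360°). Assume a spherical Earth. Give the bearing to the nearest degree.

294°

Δλ = 150.6276 − -154.6846 = 305.3122°; wrapped into (−180°, 180°]: -54.6878°.
θ = atan2( sin Δλ · cos φ₂ , cos φ₁ · sin φ₂ − sin φ₁ · cos φ₂ · cos Δλ )
  = atan2(-0.47033, 0.21379) = -65.556° → normalised to [0°, 360°): 294.444°.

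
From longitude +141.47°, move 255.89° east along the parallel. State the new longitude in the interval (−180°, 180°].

+37.36°

Start at +141.47°; shift +255.89° → +397.36°.
+397.36° lies outside (−180°, 180°]; subtract 360° → +37.36°.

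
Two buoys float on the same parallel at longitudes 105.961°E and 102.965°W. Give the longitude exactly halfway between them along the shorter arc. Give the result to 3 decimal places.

178.502°W

Signed shortest Δλ from +105.961° to -102.965° is +151.074°.
Midpoint longitude = +105.961° + (+151.074°)/2 = +105.961° + 75.537° = +181.498°.
Normalise into (−180°, 180°]: -178.502°.
(The naïve average (+105.961 + -102.965)/2 = 1.498° is on the wrong side of the globe.)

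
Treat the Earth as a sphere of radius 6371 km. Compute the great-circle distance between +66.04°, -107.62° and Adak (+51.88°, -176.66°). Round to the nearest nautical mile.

Δλ = -176.66 − -107.62 = -69.04°.
Δφ = 51.88 − 66.04 = -14.16°.
a = sin²(Δφ/2) + cos φ₁ · cos φ₂ · sin²(Δλ/2) = 0.095699.
c = 2·atan2(√a, √(1−a)) = 0.62902 rad → d = 6371·c ≈ 4007.50 km ≈ 2163.88 nmi.

2164 nmi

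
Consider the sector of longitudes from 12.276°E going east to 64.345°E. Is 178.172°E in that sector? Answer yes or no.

No

Band width going east from +12.276° to +64.345°: ((64.345 − 12.276) mod 360) = 52.069°.
Offset of +178.172° east of the west edge: ((178.172 − 12.276) mod 360) = 165.896°.
165.896° > 52.069° ⇒ outside.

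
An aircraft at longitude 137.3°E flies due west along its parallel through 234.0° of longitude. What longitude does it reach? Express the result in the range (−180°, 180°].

Start at +137.3°; shift −234.0° → -96.7°.
-96.7° already lies in (−180°, 180°].

96.7°W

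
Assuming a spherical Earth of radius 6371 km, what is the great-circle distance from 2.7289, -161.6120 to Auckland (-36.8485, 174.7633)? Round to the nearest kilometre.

5034 km

Δλ = 174.7633 − -161.6120 = 336.3753°; wrapped into (−180°, 180°]: -23.6247°.
Δφ = -36.8485 − 2.7289 = -39.5774°.
a = sin²(Δφ/2) + cos φ₁ · cos φ₂ · sin²(Δλ/2) = 0.148113.
c = 2·atan2(√a, √(1−a)) = 0.79010 rad → d = 6371·c ≈ 5033.73 km.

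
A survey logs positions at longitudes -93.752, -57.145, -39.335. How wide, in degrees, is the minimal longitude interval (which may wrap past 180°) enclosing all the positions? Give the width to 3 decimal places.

Sort the longitudes: -93.752°, -57.145°, -39.335°.
Eastward gaps between consecutive values (wrapping around): 36.607°, 17.810°, 305.583°.
Largest gap = 305.583° ⇒ minimal covering band is its complement: 360° − 305.583° = 54.417°.
Band runs from -93.752° eastward to -39.335°.

54.417°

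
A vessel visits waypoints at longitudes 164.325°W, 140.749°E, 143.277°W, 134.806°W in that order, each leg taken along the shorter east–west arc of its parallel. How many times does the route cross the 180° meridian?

2

Leg 1: -164.325° → +140.749°, shortest Δλ = -54.926° (west) — crosses 180°.
Leg 2: +140.749° → -143.277°, shortest Δλ = 75.974° (east) — crosses 180°.
Leg 3: -143.277° → -134.806°, shortest Δλ = 8.471° (east) — does not cross 180°.
Total crossings: 2.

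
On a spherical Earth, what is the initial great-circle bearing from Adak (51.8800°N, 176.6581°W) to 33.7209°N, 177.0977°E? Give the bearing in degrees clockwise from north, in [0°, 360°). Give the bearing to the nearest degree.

Δλ = 177.0977 − -176.6581 = 353.7558°; wrapped into (−180°, 180°]: -6.2442°.
θ = atan2( sin Δλ · cos φ₂ , cos φ₁ · sin φ₂ − sin φ₁ · cos φ₂ · cos Δλ )
  = atan2(-0.09047, -0.30777) = -163.620° → normalised to [0°, 360°): 196.380°.

196°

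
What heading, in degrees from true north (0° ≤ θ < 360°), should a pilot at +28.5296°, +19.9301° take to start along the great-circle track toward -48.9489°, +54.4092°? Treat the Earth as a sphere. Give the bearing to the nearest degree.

Δλ = 54.4092 − 19.9301 = 34.4791°.
θ = atan2( sin Δλ · cos φ₂ , cos φ₁ · sin φ₂ − sin φ₁ · cos φ₂ · cos Δλ )
  = atan2(0.37178, -0.92111) = 158.020° → normalised to [0°, 360°): 158.020°.

158°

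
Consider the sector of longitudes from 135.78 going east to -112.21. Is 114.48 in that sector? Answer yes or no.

No

Band width going east from +135.78° to -112.21°: ((-112.21 − 135.78) mod 360) = 112.01°.
Offset of +114.48° east of the west edge: ((114.48 − 135.78) mod 360) = 338.70°.
338.70° > 112.01° ⇒ outside.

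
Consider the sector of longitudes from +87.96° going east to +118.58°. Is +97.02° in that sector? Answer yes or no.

Yes

Band width going east from +87.96° to +118.58°: ((118.58 − 87.96) mod 360) = 30.62°.
Offset of +97.02° east of the west edge: ((97.02 − 87.96) mod 360) = 9.06°.
9.06° ≤ 30.62° ⇒ inside.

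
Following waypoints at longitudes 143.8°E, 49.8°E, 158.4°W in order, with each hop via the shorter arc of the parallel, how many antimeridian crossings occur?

Leg 1: +143.8° → +49.8°, shortest Δλ = -94.0° (west) — does not cross 180°.
Leg 2: +49.8° → -158.4°, shortest Δλ = 151.8° (east) — crosses 180°.
Total crossings: 1.

1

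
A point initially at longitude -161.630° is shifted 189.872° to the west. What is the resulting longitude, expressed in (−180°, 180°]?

+8.498°

Start at -161.630°; shift −189.872° → -351.502°.
-351.502° lies outside (−180°, 180°]; add 360° → +8.498°.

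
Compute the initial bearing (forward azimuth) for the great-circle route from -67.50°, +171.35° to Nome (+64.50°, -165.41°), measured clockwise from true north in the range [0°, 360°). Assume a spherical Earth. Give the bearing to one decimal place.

Δλ = -165.41 − 171.35 = -336.76°; wrapped into (−180°, 180°]: 23.24°.
θ = atan2( sin Δλ · cos φ₂ , cos φ₁ · sin φ₂ − sin φ₁ · cos φ₂ · cos Δλ )
  = atan2(0.16987, 0.71087) = 13.440° → normalised to [0°, 360°): 13.440°.

13.4°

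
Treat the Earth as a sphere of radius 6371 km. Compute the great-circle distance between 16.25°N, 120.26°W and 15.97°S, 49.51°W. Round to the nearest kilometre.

Δλ = -49.51 − -120.26 = 70.75°.
Δφ = -15.97 − 16.25 = -32.22°.
a = sin²(Δφ/2) + cos φ₁ · cos φ₂ · sin²(Δλ/2) = 0.386343.
c = 2·atan2(√a, √(1−a)) = 1.34148 rad → d = 6371·c ≈ 8546.56 km.

8547 km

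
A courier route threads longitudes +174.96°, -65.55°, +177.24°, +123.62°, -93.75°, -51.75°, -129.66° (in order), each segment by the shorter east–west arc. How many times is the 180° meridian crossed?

3

Leg 1: +174.96° → -65.55°, shortest Δλ = 119.49° (east) — crosses 180°.
Leg 2: -65.55° → +177.24°, shortest Δλ = -117.21° (west) — crosses 180°.
Leg 3: +177.24° → +123.62°, shortest Δλ = -53.62° (west) — does not cross 180°.
Leg 4: +123.62° → -93.75°, shortest Δλ = 142.63° (east) — crosses 180°.
Leg 5: -93.75° → -51.75°, shortest Δλ = 42.0° (east) — does not cross 180°.
Leg 6: -51.75° → -129.66°, shortest Δλ = -77.91° (west) — does not cross 180°.
Total crossings: 3.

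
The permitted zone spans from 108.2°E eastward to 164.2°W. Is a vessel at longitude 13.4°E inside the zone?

No

Band width going east from +108.2° to -164.2°: ((-164.2 − 108.2) mod 360) = 87.6°.
Offset of +13.4° east of the west edge: ((13.4 − 108.2) mod 360) = 265.2°.
265.2° > 87.6° ⇒ outside.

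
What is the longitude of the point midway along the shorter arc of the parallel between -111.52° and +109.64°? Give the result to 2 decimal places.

+179.06°

Signed shortest Δλ from -111.52° to +109.64° is -138.84°.
Midpoint longitude = -111.52° + (-138.84°)/2 = -111.52° − 69.42° = -180.94°.
Normalise into (−180°, 180°]: +179.06°.
(The naïve average (-111.52 + +109.64)/2 = -0.94° is on the wrong side of the globe.)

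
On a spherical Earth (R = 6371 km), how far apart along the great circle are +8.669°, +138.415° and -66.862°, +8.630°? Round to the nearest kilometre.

Δλ = 8.630 − 138.415 = -129.785°.
Δφ = -66.862 − 8.669 = -75.531°.
a = sin²(Δφ/2) + cos φ₁ · cos φ₂ · sin²(Δλ/2) = 0.693590.
c = 2·atan2(√a, √(1−a)) = 1.96837 rad → d = 6371·c ≈ 12540.46 km.

12540 km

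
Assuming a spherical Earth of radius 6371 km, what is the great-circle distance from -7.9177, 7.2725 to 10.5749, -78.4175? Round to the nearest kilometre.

Δλ = -78.4175 − 7.2725 = -85.6900°.
Δφ = 10.5749 − -7.9177 = 18.4926°.
a = sin²(Δφ/2) + cos φ₁ · cos φ₂ · sin²(Δλ/2) = 0.476054.
c = 2·atan2(√a, √(1−a)) = 1.52289 rad → d = 6371·c ≈ 9702.31 km.

9702 km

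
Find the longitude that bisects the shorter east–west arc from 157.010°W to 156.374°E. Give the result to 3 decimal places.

179.682°E

Signed shortest Δλ from -157.010° to +156.374° is -46.616°.
Midpoint longitude = -157.010° + (-46.616°)/2 = -157.010° − 23.308° = -180.318°.
Normalise into (−180°, 180°]: +179.682°.
(The naïve average (-157.010 + +156.374)/2 = -0.318° is on the wrong side of the globe.)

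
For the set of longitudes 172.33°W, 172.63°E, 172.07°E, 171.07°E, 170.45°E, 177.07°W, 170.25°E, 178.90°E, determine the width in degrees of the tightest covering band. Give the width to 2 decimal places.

17.42°

Sort the longitudes: -177.07°, -172.33°, +170.25°, +170.45°, +171.07°, +172.07°, +172.63°, +178.90°.
Eastward gaps between consecutive values (wrapping around): 4.74°, 342.58°, 0.20°, 0.62°, 1.00°, 0.56°, 6.27°, 4.03°.
Largest gap = 342.58° ⇒ minimal covering band is its complement: 360° − 342.58° = 17.42°.
Band runs from +170.25° eastward to -172.33°, crossing the antimeridian.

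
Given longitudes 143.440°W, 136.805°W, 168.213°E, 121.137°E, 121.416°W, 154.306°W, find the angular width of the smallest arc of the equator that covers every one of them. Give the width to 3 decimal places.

Sort the longitudes: -154.306°, -143.440°, -136.805°, -121.416°, +121.137°, +168.213°.
Eastward gaps between consecutive values (wrapping around): 10.866°, 6.635°, 15.389°, 242.553°, 47.076°, 37.481°.
Largest gap = 242.553° ⇒ minimal covering band is its complement: 360° − 242.553° = 117.447°.
Band runs from +121.137° eastward to -121.416°, crossing the antimeridian.

117.447°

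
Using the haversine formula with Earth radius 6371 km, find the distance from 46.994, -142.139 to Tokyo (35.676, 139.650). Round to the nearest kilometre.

Δλ = 139.650 − -142.139 = 281.789°; wrapped into (−180°, 180°]: -78.211°.
Δφ = 35.676 − 46.994 = -11.318°.
a = sin²(Δφ/2) + cos φ₁ · cos φ₂ · sin²(Δλ/2) = 0.230157.
c = 2·atan2(√a, √(1−a)) = 1.00073 rad → d = 6371·c ≈ 6375.67 km.

6376 km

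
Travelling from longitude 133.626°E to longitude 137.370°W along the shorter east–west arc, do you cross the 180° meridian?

Naïve |-137.370 − 133.626| = 270.996° > 180°, so the shorter arc goes the other way round — across 180°.
Signed shortest Δλ = ((-137.370 − 133.626 + 180) mod 360) − 180 = 89.004°.
Going east by 89.004° from +133.626° passes through 180° before reaching -137.370°.

Yes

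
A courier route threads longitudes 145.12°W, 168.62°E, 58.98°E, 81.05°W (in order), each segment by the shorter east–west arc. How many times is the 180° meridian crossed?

1

Leg 1: -145.12° → +168.62°, shortest Δλ = -46.26° (west) — crosses 180°.
Leg 2: +168.62° → +58.98°, shortest Δλ = -109.64° (west) — does not cross 180°.
Leg 3: +58.98° → -81.05°, shortest Δλ = -140.03° (west) — does not cross 180°.
Total crossings: 1.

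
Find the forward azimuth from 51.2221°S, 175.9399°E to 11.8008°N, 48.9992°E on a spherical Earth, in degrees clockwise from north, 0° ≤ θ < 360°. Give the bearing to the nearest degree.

247°

Δλ = 48.9992 − 175.9399 = -126.9407°.
θ = atan2( sin Δλ · cos φ₂ , cos φ₁ · sin φ₂ − sin φ₁ · cos φ₂ · cos Δλ )
  = atan2(-0.78237, -0.33053) = -112.903° → normalised to [0°, 360°): 247.097°.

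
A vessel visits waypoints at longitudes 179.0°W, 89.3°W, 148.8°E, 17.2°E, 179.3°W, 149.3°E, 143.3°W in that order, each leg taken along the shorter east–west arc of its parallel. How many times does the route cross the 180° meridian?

4

Leg 1: -179.0° → -89.3°, shortest Δλ = 89.7° (east) — does not cross 180°.
Leg 2: -89.3° → +148.8°, shortest Δλ = -121.9° (west) — crosses 180°.
Leg 3: +148.8° → +17.2°, shortest Δλ = -131.6° (west) — does not cross 180°.
Leg 4: +17.2° → -179.3°, shortest Δλ = 163.5° (east) — crosses 180°.
Leg 5: -179.3° → +149.3°, shortest Δλ = -31.4° (west) — crosses 180°.
Leg 6: +149.3° → -143.3°, shortest Δλ = 67.4° (east) — crosses 180°.
Total crossings: 4.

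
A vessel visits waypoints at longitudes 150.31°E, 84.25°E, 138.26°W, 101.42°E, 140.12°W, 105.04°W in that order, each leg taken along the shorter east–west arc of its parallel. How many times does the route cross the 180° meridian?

3

Leg 1: +150.31° → +84.25°, shortest Δλ = -66.06° (west) — does not cross 180°.
Leg 2: +84.25° → -138.26°, shortest Δλ = 137.49° (east) — crosses 180°.
Leg 3: -138.26° → +101.42°, shortest Δλ = -120.32° (west) — crosses 180°.
Leg 4: +101.42° → -140.12°, shortest Δλ = 118.46° (east) — crosses 180°.
Leg 5: -140.12° → -105.04°, shortest Δλ = 35.08° (east) — does not cross 180°.
Total crossings: 3.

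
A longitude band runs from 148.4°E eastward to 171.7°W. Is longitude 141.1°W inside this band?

No

Band width going east from +148.4° to -171.7°: ((-171.7 − 148.4) mod 360) = 39.9°.
Offset of -141.1° east of the west edge: ((-141.1 − 148.4) mod 360) = 70.5°.
70.5° > 39.9° ⇒ outside.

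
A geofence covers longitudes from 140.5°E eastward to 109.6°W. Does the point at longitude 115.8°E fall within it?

Band width going east from +140.5° to -109.6°: ((-109.6 − 140.5) mod 360) = 109.9°.
Offset of +115.8° east of the west edge: ((115.8 − 140.5) mod 360) = 335.3°.
335.3° > 109.9° ⇒ outside.

No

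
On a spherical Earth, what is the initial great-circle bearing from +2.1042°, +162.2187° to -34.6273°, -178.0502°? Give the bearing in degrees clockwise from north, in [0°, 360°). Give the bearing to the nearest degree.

155°

Δλ = -178.0502 − 162.2187 = -340.2689°; wrapped into (−180°, 180°]: 19.7311°.
θ = atan2( sin Δλ · cos φ₂ , cos φ₁ · sin φ₂ − sin φ₁ · cos φ₂ · cos Δλ )
  = atan2(0.27780, -0.59629) = 155.020° → normalised to [0°, 360°): 155.020°.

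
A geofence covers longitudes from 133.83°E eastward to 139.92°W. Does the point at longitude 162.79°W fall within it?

Band width going east from +133.83° to -139.92°: ((-139.92 − 133.83) mod 360) = 86.25°.
Offset of -162.79° east of the west edge: ((-162.79 − 133.83) mod 360) = 63.38°.
63.38° ≤ 86.25° ⇒ inside.

Yes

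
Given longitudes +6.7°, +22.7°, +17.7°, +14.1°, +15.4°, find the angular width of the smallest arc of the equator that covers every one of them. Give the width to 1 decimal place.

Sort the longitudes: +6.7°, +14.1°, +15.4°, +17.7°, +22.7°.
Eastward gaps between consecutive values (wrapping around): 7.4°, 1.3°, 2.3°, 5.0°, 344.0°.
Largest gap = 344.0° ⇒ minimal covering band is its complement: 360° − 344.0° = 16.0°.
Band runs from +6.7° eastward to +22.7°.

16.0°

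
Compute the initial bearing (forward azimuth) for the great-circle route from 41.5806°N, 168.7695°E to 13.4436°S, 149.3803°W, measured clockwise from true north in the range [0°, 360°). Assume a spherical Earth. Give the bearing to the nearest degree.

Δλ = -149.3803 − 168.7695 = -318.1498°; wrapped into (−180°, 180°]: 41.8502°.
θ = atan2( sin Δλ · cos φ₂ , cos φ₁ · sin φ₂ − sin φ₁ · cos φ₂ · cos Δλ )
  = atan2(0.64890, -0.65472) = 135.256° → normalised to [0°, 360°): 135.256°.

135°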